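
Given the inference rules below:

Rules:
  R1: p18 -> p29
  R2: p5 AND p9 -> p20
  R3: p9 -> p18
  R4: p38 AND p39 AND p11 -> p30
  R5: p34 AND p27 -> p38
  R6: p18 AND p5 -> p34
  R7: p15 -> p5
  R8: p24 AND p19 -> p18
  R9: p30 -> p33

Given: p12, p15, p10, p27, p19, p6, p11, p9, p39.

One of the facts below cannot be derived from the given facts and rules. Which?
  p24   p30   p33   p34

[1] R3 [p9 -> p18]; R7 [p15 -> p5]. ⇒ new: p18, p5.
[2] R1 [p18 -> p29]; R2 [p5 AND p9 -> p20]; R6 [p18 AND p5 -> p34]. ⇒ new: p29, p20, p34.
[3] R5 [p34 AND p27 -> p38]. ⇒ new: p38.
[4] R4 [p38 AND p39 AND p11 -> p30]. ⇒ new: p30.
[5] R9 [p30 -> p33]. ⇒ new: p33.
Derived: p30 (round 4), p33 (round 5), p34 (round 2). p24 never appears in any round.

p24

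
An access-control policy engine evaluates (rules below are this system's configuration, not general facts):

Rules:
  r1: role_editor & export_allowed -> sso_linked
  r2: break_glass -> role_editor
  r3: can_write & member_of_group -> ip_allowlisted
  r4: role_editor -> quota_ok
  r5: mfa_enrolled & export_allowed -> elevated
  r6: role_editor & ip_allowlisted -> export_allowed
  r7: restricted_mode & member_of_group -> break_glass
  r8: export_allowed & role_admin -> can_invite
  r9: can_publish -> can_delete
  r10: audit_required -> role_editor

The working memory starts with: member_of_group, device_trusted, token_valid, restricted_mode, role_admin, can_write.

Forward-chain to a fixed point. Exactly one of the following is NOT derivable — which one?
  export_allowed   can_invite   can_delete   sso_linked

can_delete

[1] r3 [can_write & member_of_group -> ip_allowlisted]; r7 [restricted_mode & member_of_group -> break_glass]. ⇒ new: ip_allowlisted, break_glass.
[2] r2 [break_glass -> role_editor]. ⇒ new: role_editor.
[3] r4 [role_editor -> quota_ok]; r6 [role_editor & ip_allowlisted -> export_allowed]. ⇒ new: quota_ok, export_allowed.
[4] r1 [role_editor & export_allowed -> sso_linked]; r8 [export_allowed & role_admin -> can_invite]. ⇒ new: sso_linked, can_invite.
Derived: sso_linked (round 4), export_allowed (round 3), can_invite (round 4). can_delete never appears in any round.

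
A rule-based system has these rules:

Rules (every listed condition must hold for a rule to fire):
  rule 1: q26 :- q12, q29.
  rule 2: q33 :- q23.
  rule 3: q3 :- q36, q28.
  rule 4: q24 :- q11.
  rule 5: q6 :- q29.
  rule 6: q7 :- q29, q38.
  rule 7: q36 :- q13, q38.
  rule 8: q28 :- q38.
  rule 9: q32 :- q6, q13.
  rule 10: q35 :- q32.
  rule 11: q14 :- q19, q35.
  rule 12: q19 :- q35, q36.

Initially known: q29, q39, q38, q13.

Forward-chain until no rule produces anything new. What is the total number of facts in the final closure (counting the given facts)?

13

Round 1 fires rule 5, rule 6, rule 7, rule 8, giving q6, q7, q36, q28.
Round 2 fires rule 3, rule 9, giving q3, q32.
Round 3 fires rule 10, giving q35.
Round 4 fires rule 12, giving q19.
Round 5 fires rule 11, giving q14.
Closure: {q13, q14, q19, q28, q29, q3, q32, q35, q36, q38, q39, q6, q7} — 13 facts.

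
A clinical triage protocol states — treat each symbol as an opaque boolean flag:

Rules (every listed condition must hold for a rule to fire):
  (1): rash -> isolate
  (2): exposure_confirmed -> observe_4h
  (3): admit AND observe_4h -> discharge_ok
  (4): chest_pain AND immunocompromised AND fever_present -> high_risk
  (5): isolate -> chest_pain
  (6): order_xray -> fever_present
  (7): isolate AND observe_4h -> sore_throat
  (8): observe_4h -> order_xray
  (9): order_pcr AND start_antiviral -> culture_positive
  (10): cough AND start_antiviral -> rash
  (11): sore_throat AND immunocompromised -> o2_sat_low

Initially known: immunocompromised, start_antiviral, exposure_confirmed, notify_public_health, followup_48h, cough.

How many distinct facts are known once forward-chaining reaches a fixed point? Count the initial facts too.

Round 1: (2) [exposure_confirmed -> observe_4h]; (10) [cough AND start_antiviral -> rash]. Adds observe_4h, rash.
Round 2: (1) [rash -> isolate]; (8) [observe_4h -> order_xray]. Adds isolate, order_xray.
Round 3: (5) [isolate -> chest_pain]; (6) [order_xray -> fever_present]; (7) [isolate AND observe_4h -> sore_throat]. Adds chest_pain, fever_present, sore_throat.
Round 4: (4) [chest_pain AND immunocompromised AND fever_present -> high_risk]; (11) [sore_throat AND immunocompromised -> o2_sat_low]. Adds high_risk, o2_sat_low.
Closure: {chest_pain, cough, exposure_confirmed, fever_present, followup_48h, high_risk, immunocompromised, isolate, notify_public_health, o2_sat_low, observe_4h, order_xray, rash, sore_throat, start_antiviral} — 15 facts.

15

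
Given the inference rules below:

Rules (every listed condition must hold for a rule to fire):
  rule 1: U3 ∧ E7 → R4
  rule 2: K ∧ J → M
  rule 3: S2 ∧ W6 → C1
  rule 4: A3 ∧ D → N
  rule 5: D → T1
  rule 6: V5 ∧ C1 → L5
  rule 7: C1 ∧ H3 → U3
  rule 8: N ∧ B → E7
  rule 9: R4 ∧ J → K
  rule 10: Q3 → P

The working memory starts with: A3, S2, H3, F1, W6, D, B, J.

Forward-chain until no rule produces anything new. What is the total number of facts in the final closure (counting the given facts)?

16

Round 1 — rule 3, rule 4, rule 5, derive C1, N, T1.
Round 2 — rule 7, rule 8, derive U3, E7.
Round 3 — rule 1, derive R4.
Round 4 — rule 9, derive K.
Round 5 — rule 2, derive M.
Closure: {A3, B, C1, D, E7, F1, H3, J, K, M, N, R4, S2, T1, U3, W6} — 16 facts.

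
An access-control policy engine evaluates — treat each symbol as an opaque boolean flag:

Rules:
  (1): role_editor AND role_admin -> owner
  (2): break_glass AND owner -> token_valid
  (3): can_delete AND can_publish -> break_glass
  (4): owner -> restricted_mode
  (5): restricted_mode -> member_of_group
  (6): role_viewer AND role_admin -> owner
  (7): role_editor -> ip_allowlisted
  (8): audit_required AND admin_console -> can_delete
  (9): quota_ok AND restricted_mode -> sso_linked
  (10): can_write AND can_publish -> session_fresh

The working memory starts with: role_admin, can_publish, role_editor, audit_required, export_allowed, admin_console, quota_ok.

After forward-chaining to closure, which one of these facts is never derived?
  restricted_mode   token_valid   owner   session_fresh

session_fresh

Round 1 — (1), (7), (8), derive owner, ip_allowlisted, can_delete.
Round 2 — (3), (4), derive break_glass, restricted_mode.
Round 3 — (2), (5), (9), derive token_valid, member_of_group, sso_linked.
Derived: restricted_mode (round 2), owner (round 1), token_valid (round 3). session_fresh never appears in any round.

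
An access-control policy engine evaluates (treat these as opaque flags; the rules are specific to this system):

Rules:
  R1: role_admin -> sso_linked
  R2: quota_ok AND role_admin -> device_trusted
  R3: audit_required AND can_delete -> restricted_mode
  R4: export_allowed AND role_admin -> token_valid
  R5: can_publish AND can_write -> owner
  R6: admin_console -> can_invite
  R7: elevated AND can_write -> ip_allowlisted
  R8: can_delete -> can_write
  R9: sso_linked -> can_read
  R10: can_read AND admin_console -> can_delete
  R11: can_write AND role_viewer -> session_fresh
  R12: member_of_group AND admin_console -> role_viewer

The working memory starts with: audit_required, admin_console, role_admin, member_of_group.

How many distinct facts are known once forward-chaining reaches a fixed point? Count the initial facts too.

[1] R1 [role_admin -> sso_linked]; R6 [admin_console -> can_invite]; R12 [member_of_group AND admin_console -> role_viewer]. ⇒ new: sso_linked, can_invite, role_viewer.
[2] R9 [sso_linked -> can_read]. ⇒ new: can_read.
[3] R10 [can_read AND admin_console -> can_delete]. ⇒ new: can_delete.
[4] R3 [audit_required AND can_delete -> restricted_mode]; R8 [can_delete -> can_write]. ⇒ new: restricted_mode, can_write.
[5] R11 [can_write AND role_viewer -> session_fresh]. ⇒ new: session_fresh.
Closure: {admin_console, audit_required, can_delete, can_invite, can_read, can_write, member_of_group, restricted_mode, role_admin, role_viewer, session_fresh, sso_linked} — 12 facts.

12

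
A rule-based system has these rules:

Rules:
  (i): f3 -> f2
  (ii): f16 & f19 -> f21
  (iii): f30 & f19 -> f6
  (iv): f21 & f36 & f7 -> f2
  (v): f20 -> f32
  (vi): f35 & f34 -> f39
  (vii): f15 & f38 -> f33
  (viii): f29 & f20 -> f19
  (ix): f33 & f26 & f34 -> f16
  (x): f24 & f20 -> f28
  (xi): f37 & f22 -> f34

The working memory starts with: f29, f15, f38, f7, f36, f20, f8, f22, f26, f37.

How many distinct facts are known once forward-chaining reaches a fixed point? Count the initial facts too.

Round 1 — (v), (vii), (viii), (xi), derive f32, f33, f19, f34.
Round 2 — (ix), derive f16.
Round 3 — (ii), derive f21.
Round 4 — (iv), derive f2.
Closure: {f15, f16, f19, f2, f20, f21, f22, f26, f29, f32, f33, f34, f36, f37, f38, f7, f8} — 17 facts.

17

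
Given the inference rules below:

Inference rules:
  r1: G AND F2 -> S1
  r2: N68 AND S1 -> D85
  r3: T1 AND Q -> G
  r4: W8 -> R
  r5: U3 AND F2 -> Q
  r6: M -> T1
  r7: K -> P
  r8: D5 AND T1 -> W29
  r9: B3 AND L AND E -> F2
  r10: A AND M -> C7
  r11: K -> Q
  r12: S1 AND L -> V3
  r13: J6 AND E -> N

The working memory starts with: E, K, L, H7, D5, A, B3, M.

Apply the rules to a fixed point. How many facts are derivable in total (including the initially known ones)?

Round 1 fires r6, r7, r9, r10, r11, giving T1, P, F2, C7, Q.
Round 2 fires r3, r8, giving G, W29.
Round 3 fires r1, giving S1.
Round 4 fires r12, giving V3.
Closure: {A, B3, C7, D5, E, F2, G, H7, K, L, M, P, Q, S1, T1, V3, W29} — 17 facts.

17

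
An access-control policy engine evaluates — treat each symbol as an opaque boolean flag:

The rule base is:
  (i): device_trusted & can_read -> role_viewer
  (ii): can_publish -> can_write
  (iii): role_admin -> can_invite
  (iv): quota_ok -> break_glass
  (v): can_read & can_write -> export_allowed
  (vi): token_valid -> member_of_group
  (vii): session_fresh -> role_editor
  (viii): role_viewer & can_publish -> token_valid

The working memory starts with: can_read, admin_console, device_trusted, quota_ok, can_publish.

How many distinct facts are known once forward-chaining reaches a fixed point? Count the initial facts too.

Round 1: (i) [device_trusted & can_read -> role_viewer]; (ii) [can_publish -> can_write]; (iv) [quota_ok -> break_glass]. Adds role_viewer, can_write, break_glass.
Round 2: (v) [can_read & can_write -> export_allowed]; (viii) [role_viewer & can_publish -> token_valid]. Adds export_allowed, token_valid.
Round 3: (vi) [token_valid -> member_of_group]. Adds member_of_group.
Closure: {admin_console, break_glass, can_publish, can_read, can_write, device_trusted, export_allowed, member_of_group, quota_ok, role_viewer, token_valid} — 11 facts.

11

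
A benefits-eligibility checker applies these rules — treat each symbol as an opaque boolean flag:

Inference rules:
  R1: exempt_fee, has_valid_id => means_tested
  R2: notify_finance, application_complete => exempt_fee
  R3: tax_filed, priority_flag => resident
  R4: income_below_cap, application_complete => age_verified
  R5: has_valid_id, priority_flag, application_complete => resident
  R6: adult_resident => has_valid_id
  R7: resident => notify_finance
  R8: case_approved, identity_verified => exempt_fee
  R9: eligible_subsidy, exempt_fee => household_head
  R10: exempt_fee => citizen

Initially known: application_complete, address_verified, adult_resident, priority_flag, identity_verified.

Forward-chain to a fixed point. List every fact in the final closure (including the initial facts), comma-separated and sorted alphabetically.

Round 1: R6 [adult_resident => has_valid_id]. Adds has_valid_id.
Round 2: R5 [has_valid_id, priority_flag, application_complete => resident]. Adds resident.
Round 3: R7 [resident => notify_finance]. Adds notify_finance.
Round 4: R2 [notify_finance, application_complete => exempt_fee]. Adds exempt_fee.
Round 5: R1 [exempt_fee, has_valid_id => means_tested]; R10 [exempt_fee => citizen]. Adds means_tested, citizen.

address_verified, adult_resident, application_complete, citizen, exempt_fee, has_valid_id, identity_verified, means_tested, notify_finance, priority_flag, resident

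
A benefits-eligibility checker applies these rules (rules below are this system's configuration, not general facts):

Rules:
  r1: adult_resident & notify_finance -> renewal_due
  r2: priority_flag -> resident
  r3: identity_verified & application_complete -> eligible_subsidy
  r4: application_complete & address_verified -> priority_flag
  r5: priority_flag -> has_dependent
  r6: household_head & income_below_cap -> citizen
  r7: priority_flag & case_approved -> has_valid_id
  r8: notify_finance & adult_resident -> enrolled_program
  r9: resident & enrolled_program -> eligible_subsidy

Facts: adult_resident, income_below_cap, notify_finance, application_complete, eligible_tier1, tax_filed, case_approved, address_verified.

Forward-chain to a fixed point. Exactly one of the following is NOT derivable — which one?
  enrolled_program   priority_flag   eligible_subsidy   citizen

Round 1 fires r1, r4, r8, giving renewal_due, priority_flag, enrolled_program.
Round 2 fires r2, r5, r7, giving resident, has_dependent, has_valid_id.
Round 3 fires r9, giving eligible_subsidy.
Derived: priority_flag (round 1), eligible_subsidy (round 3), enrolled_program (round 1). citizen never appears in any round.

citizen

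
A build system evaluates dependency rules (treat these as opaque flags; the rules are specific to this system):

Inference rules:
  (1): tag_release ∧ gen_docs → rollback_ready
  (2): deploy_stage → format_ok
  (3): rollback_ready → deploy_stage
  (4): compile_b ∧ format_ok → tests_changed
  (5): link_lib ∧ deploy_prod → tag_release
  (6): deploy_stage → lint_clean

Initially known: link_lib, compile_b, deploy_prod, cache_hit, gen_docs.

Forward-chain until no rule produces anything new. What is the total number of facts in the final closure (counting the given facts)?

Round 1 fires (5), giving tag_release.
Round 2 fires (1), giving rollback_ready.
Round 3 fires (3), giving deploy_stage.
Round 4 fires (2), (6), giving format_ok, lint_clean.
Round 5 fires (4), giving tests_changed.
Closure: {cache_hit, compile_b, deploy_prod, deploy_stage, format_ok, gen_docs, link_lib, lint_clean, rollback_ready, tag_release, tests_changed} — 11 facts.

11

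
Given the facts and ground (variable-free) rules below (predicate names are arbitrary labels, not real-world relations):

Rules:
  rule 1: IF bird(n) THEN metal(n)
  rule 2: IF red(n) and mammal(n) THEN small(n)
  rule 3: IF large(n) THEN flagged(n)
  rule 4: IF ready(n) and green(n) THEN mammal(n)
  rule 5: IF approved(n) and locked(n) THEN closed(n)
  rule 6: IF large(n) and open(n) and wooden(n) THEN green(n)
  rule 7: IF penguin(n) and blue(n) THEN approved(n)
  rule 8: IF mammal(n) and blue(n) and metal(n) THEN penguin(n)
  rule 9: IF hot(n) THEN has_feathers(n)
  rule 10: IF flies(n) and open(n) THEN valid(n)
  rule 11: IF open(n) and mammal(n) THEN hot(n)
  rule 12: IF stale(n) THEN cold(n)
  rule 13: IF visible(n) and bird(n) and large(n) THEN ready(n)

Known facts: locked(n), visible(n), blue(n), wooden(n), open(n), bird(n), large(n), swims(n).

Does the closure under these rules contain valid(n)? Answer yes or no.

no

Round 1 fires rule 1, rule 3, rule 6, rule 13, giving metal(n), flagged(n), green(n), ready(n).
Round 2 fires rule 4, giving mammal(n).
Round 3 fires rule 8, rule 11, giving penguin(n), hot(n).
Round 4 fires rule 7, rule 9, giving approved(n), has_feathers(n).
Round 5 fires rule 5, giving closed(n).
Fixed point reached. valid(n) is concluded only by rule 10; rule 10 needs flies(n) (never derived).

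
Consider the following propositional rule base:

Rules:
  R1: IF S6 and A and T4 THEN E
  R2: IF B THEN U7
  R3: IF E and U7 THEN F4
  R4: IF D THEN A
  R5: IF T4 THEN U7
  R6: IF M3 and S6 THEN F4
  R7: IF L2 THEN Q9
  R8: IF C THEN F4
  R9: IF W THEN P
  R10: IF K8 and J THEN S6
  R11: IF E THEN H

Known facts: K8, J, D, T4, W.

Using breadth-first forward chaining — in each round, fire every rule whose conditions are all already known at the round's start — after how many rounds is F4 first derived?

3

Round 1: R4 [IF D THEN A]; R5 [IF T4 THEN U7]; R9 [IF W THEN P]; R10 [IF K8 and J THEN S6]. New: A, U7, P, S6.
Round 2: R1 [IF S6 and A and T4 THEN E]. New: E.
Round 3: R3 [IF E and U7 THEN F4]; R11 [IF E THEN H]. New: F4, H.
F4 first appears in round 3.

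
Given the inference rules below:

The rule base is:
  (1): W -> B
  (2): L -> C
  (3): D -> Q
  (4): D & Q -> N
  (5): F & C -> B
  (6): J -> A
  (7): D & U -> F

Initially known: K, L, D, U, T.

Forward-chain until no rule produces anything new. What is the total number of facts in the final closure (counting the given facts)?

10

[1] (2) [L -> C]; (3) [D -> Q]; (7) [D & U -> F]. ⇒ new: C, Q, F.
[2] (4) [D & Q -> N]; (5) [F & C -> B]. ⇒ new: N, B.
Closure: {B, C, D, F, K, L, N, Q, T, U} — 10 facts.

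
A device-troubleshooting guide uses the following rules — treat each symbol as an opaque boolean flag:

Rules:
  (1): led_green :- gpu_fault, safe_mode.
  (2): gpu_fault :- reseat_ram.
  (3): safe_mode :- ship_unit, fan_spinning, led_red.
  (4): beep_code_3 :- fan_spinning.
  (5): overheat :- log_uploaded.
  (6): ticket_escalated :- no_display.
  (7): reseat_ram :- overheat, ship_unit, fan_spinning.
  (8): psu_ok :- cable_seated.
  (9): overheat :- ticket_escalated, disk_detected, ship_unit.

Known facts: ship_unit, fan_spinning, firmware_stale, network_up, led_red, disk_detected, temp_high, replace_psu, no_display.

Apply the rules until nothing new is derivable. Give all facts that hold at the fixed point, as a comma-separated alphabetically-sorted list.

beep_code_3, disk_detected, fan_spinning, firmware_stale, gpu_fault, led_green, led_red, network_up, no_display, overheat, replace_psu, reseat_ram, safe_mode, ship_unit, temp_high, ticket_escalated

Round 1: (3) [safe_mode :- ship_unit, fan_spinning, led_red.]; (4) [beep_code_3 :- fan_spinning.]; (6) [ticket_escalated :- no_display.]. Adds safe_mode, beep_code_3, ticket_escalated.
Round 2: (9) [overheat :- ticket_escalated, disk_detected, ship_unit.]. Adds overheat.
Round 3: (7) [reseat_ram :- overheat, ship_unit, fan_spinning.]. Adds reseat_ram.
Round 4: (2) [gpu_fault :- reseat_ram.]. Adds gpu_fault.
Round 5: (1) [led_green :- gpu_fault, safe_mode.]. Adds led_green.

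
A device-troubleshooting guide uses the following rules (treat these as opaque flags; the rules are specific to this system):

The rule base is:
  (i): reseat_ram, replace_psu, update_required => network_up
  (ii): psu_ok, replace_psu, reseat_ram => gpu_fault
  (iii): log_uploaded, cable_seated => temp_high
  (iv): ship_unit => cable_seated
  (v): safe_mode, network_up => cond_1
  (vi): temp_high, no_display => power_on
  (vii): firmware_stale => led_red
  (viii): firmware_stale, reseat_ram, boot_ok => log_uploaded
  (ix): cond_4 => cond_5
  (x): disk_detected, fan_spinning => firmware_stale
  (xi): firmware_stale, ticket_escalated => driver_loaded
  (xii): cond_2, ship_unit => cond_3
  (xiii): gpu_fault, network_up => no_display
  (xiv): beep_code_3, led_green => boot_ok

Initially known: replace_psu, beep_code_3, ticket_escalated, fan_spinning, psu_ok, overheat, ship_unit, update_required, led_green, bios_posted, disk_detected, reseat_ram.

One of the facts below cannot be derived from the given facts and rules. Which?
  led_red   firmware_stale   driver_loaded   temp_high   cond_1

cond_1

[1] (i) [reseat_ram, replace_psu, update_required => network_up]; (ii) [psu_ok, replace_psu, reseat_ram => gpu_fault]; (iv) [ship_unit => cable_seated]; (x) [disk_detected, fan_spinning => firmware_stale]; (xiv) [beep_code_3, led_green => boot_ok]. ⇒ new: network_up, gpu_fault, cable_seated, firmware_stale, boot_ok.
[2] (vii) [firmware_stale => led_red]; (viii) [firmware_stale, reseat_ram, boot_ok => log_uploaded]; (xi) [firmware_stale, ticket_escalated => driver_loaded]; (xiii) [gpu_fault, network_up => no_display]. ⇒ new: led_red, log_uploaded, driver_loaded, no_display.
[3] (iii) [log_uploaded, cable_seated => temp_high]. ⇒ new: temp_high.
[4] (vi) [temp_high, no_display => power_on]. ⇒ new: power_on.
Derived: firmware_stale (round 1), temp_high (round 3), led_red (round 2), driver_loaded (round 2). cond_1 never appears in any round.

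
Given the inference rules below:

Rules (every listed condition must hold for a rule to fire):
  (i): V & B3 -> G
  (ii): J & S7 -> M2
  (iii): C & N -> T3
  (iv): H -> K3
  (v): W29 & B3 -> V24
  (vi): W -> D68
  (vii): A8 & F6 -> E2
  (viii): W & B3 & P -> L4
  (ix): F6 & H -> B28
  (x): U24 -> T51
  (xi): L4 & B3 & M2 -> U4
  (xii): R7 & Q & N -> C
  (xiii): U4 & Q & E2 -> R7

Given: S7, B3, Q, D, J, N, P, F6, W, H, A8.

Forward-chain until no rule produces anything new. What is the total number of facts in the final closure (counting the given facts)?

Round 1: (ii) [J & S7 -> M2]; (iv) [H -> K3]; (vi) [W -> D68]; (vii) [A8 & F6 -> E2]; (viii) [W & B3 & P -> L4]; (ix) [F6 & H -> B28]. Adds M2, K3, D68, E2, L4, B28.
Round 2: (xi) [L4 & B3 & M2 -> U4]. Adds U4.
Round 3: (xiii) [U4 & Q & E2 -> R7]. Adds R7.
Round 4: (xii) [R7 & Q & N -> C]. Adds C.
Round 5: (iii) [C & N -> T3]. Adds T3.
Closure: {A8, B28, B3, C, D, D68, E2, F6, H, J, K3, L4, M2, N, P, Q, R7, S7, T3, U4, W} — 21 facts.

21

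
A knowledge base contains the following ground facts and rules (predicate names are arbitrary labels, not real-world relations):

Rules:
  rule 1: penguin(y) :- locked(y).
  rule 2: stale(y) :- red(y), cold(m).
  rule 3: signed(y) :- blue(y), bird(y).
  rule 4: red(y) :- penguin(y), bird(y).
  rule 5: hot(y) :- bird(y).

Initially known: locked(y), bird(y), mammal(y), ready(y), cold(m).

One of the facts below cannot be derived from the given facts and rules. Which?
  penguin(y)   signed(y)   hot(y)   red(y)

signed(y)

Round 1 — rule 1, rule 5, derive penguin(y), hot(y).
Round 2 — rule 4, derive red(y).
Round 3 — rule 2, derive stale(y).
Derived: red(y) (round 2), penguin(y) (round 1), hot(y) (round 1). signed(y) never appears in any round.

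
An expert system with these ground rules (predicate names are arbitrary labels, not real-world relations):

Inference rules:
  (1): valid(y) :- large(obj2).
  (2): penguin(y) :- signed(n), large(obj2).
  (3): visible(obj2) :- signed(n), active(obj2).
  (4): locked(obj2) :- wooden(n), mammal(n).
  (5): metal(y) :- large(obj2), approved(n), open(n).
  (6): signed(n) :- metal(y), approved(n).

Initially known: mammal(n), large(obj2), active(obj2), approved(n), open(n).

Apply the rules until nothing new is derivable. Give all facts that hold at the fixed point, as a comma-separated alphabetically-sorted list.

Round 1: (1) [valid(y) :- large(obj2).]; (5) [metal(y) :- large(obj2), approved(n), open(n).]. New: valid(y), metal(y).
Round 2: (6) [signed(n) :- metal(y), approved(n).]. New: signed(n).
Round 3: (2) [penguin(y) :- signed(n), large(obj2).]; (3) [visible(obj2) :- signed(n), active(obj2).]. New: penguin(y), visible(obj2).

active(obj2), approved(n), large(obj2), mammal(n), metal(y), open(n), penguin(y), signed(n), valid(y), visible(obj2)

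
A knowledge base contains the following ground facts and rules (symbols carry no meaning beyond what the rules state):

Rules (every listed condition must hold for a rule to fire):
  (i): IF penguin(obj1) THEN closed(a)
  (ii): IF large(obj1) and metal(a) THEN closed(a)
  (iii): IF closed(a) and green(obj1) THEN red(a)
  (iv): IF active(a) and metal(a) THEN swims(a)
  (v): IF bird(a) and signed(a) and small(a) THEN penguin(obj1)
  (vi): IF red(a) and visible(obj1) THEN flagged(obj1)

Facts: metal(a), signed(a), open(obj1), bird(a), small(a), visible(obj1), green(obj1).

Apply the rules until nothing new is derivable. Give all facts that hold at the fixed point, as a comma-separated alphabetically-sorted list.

bird(a), closed(a), flagged(obj1), green(obj1), metal(a), open(obj1), penguin(obj1), red(a), signed(a), small(a), visible(obj1)

Round 1: (v) [IF bird(a) and signed(a) and small(a) THEN penguin(obj1)]. Adds penguin(obj1).
Round 2: (i) [IF penguin(obj1) THEN closed(a)]. Adds closed(a).
Round 3: (iii) [IF closed(a) and green(obj1) THEN red(a)]. Adds red(a).
Round 4: (vi) [IF red(a) and visible(obj1) THEN flagged(obj1)]. Adds flagged(obj1).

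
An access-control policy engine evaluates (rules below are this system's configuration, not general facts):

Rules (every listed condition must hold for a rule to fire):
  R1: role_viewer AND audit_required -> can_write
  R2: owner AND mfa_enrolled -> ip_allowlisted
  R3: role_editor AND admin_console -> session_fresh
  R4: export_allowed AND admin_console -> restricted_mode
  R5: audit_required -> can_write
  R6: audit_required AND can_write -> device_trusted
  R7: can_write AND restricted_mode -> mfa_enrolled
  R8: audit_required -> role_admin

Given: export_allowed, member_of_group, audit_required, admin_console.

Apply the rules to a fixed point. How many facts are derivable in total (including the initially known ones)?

9

Round 1: R4 [export_allowed AND admin_console -> restricted_mode]; R5 [audit_required -> can_write]; R8 [audit_required -> role_admin]. New: restricted_mode, can_write, role_admin.
Round 2: R6 [audit_required AND can_write -> device_trusted]; R7 [can_write AND restricted_mode -> mfa_enrolled]. New: device_trusted, mfa_enrolled.
Closure: {admin_console, audit_required, can_write, device_trusted, export_allowed, member_of_group, mfa_enrolled, restricted_mode, role_admin} — 9 facts.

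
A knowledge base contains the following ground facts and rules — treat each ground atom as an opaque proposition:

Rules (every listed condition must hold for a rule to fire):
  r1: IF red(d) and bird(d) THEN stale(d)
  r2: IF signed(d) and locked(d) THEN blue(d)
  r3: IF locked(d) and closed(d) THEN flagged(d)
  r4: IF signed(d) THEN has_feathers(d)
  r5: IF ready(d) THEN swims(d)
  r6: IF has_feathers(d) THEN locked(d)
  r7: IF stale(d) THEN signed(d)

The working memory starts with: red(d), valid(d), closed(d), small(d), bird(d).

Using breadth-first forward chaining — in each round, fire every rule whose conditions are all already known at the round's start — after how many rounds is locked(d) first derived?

4

[1] r1 [IF red(d) and bird(d) THEN stale(d)]. ⇒ new: stale(d).
[2] r7 [IF stale(d) THEN signed(d)]. ⇒ new: signed(d).
[3] r4 [IF signed(d) THEN has_feathers(d)]. ⇒ new: has_feathers(d).
[4] r6 [IF has_feathers(d) THEN locked(d)]. ⇒ new: locked(d).
locked(d) first appears in round 4.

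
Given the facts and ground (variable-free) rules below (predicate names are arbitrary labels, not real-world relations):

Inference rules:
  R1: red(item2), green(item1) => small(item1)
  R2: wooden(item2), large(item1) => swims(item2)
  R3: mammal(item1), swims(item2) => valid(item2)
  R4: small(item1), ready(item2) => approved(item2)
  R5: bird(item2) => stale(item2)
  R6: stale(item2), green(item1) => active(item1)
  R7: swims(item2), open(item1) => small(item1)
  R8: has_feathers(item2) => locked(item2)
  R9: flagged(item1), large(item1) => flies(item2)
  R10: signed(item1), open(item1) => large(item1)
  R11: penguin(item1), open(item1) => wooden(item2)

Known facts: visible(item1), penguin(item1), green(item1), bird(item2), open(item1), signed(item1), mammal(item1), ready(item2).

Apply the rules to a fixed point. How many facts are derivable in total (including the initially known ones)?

16

Round 1 fires R5, R10, R11, giving stale(item2), large(item1), wooden(item2).
Round 2 fires R2, R6, giving swims(item2), active(item1).
Round 3 fires R3, R7, giving valid(item2), small(item1).
Round 4 fires R4, giving approved(item2).
Closure: {active(item1), approved(item2), bird(item2), green(item1), large(item1), mammal(item1), open(item1), penguin(item1), ready(item2), signed(item1), small(item1), stale(item2), swims(item2), valid(item2), visible(item1), wooden(item2)} — 16 facts.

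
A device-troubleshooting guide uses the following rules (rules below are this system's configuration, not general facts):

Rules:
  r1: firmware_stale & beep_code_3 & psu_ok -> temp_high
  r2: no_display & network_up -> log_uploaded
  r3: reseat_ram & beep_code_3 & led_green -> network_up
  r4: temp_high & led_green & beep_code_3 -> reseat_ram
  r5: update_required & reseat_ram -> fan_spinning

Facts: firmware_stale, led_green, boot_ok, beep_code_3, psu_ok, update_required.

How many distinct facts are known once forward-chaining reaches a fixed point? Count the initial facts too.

10

Round 1: r1 [firmware_stale & beep_code_3 & psu_ok -> temp_high]. Adds temp_high.
Round 2: r4 [temp_high & led_green & beep_code_3 -> reseat_ram]. Adds reseat_ram.
Round 3: r3 [reseat_ram & beep_code_3 & led_green -> network_up]; r5 [update_required & reseat_ram -> fan_spinning]. Adds network_up, fan_spinning.
Closure: {beep_code_3, boot_ok, fan_spinning, firmware_stale, led_green, network_up, psu_ok, reseat_ram, temp_high, update_required} — 10 facts.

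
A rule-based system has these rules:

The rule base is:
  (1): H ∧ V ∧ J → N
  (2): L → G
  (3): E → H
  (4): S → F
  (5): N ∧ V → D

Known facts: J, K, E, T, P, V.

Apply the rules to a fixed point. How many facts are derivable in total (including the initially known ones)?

Round 1 fires (3), giving H.
Round 2 fires (1), giving N.
Round 3 fires (5), giving D.
Closure: {D, E, H, J, K, N, P, T, V} — 9 facts.

9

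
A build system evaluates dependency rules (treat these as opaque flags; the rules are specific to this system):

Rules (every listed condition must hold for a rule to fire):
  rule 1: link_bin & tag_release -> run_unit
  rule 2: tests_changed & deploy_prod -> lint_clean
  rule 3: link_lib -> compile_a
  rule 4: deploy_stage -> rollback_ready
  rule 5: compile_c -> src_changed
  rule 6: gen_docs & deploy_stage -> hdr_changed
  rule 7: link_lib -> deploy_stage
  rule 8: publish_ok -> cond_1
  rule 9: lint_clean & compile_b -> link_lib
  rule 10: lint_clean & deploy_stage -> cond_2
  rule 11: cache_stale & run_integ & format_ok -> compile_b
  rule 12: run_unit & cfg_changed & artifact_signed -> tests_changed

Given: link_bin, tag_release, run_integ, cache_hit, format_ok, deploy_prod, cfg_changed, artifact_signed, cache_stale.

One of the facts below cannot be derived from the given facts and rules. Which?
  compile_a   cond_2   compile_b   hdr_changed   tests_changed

Round 1: rule 1 [link_bin & tag_release -> run_unit]; rule 11 [cache_stale & run_integ & format_ok -> compile_b]. Adds run_unit, compile_b.
Round 2: rule 12 [run_unit & cfg_changed & artifact_signed -> tests_changed]. Adds tests_changed.
Round 3: rule 2 [tests_changed & deploy_prod -> lint_clean]. Adds lint_clean.
Round 4: rule 9 [lint_clean & compile_b -> link_lib]. Adds link_lib.
Round 5: rule 3 [link_lib -> compile_a]; rule 7 [link_lib -> deploy_stage]. Adds compile_a, deploy_stage.
Round 6: rule 4 [deploy_stage -> rollback_ready]; rule 10 [lint_clean & deploy_stage -> cond_2]. Adds rollback_ready, cond_2.
Derived: tests_changed (round 2), compile_a (round 5), cond_2 (round 6), compile_b (round 1). hdr_changed never appears in any round.

hdr_changed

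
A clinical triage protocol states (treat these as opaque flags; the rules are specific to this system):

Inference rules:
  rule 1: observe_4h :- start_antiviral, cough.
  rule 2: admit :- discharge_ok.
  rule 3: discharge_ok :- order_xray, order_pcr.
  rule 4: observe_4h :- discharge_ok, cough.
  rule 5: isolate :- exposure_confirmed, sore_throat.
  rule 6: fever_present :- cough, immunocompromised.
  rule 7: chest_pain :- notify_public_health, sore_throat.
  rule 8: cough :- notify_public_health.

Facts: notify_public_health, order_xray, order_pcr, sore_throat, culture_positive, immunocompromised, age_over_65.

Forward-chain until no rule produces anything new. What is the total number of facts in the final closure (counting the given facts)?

13

[1] rule 3 [discharge_ok :- order_xray, order_pcr.]; rule 7 [chest_pain :- notify_public_health, sore_throat.]; rule 8 [cough :- notify_public_health.]. ⇒ new: discharge_ok, chest_pain, cough.
[2] rule 2 [admit :- discharge_ok.]; rule 4 [observe_4h :- discharge_ok, cough.]; rule 6 [fever_present :- cough, immunocompromised.]. ⇒ new: admit, observe_4h, fever_present.
Closure: {admit, age_over_65, chest_pain, cough, culture_positive, discharge_ok, fever_present, immunocompromised, notify_public_health, observe_4h, order_pcr, order_xray, sore_throat} — 13 facts.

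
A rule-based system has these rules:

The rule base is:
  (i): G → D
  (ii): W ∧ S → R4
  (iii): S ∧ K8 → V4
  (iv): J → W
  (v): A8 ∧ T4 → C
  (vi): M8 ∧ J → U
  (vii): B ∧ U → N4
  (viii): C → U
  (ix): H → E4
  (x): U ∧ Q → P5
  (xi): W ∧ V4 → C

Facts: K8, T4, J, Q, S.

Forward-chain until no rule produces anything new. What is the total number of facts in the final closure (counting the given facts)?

Round 1: (iii) [S ∧ K8 → V4]; (iv) [J → W]. New: V4, W.
Round 2: (ii) [W ∧ S → R4]; (xi) [W ∧ V4 → C]. New: R4, C.
Round 3: (viii) [C → U]. New: U.
Round 4: (x) [U ∧ Q → P5]. New: P5.
Closure: {C, J, K8, P5, Q, R4, S, T4, U, V4, W} — 11 facts.

11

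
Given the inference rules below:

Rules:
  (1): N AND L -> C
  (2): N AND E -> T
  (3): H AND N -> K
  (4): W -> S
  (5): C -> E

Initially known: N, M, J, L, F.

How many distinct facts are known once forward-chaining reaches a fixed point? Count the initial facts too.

Round 1: (1) [N AND L -> C]. Adds C.
Round 2: (5) [C -> E]. Adds E.
Round 3: (2) [N AND E -> T]. Adds T.
Closure: {C, E, F, J, L, M, N, T} — 8 facts.

8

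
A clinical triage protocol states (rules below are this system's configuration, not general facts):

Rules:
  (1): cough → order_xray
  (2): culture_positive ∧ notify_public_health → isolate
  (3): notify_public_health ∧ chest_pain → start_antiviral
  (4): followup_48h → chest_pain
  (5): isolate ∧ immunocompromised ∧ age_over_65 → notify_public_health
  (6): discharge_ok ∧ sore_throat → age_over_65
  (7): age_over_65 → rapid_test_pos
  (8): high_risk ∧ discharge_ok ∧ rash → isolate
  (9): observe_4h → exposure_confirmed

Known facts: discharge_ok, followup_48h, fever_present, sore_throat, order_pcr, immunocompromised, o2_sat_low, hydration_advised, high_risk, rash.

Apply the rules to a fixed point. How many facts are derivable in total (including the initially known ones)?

16

Round 1: (4) [followup_48h → chest_pain]; (6) [discharge_ok ∧ sore_throat → age_over_65]; (8) [high_risk ∧ discharge_ok ∧ rash → isolate]. New: chest_pain, age_over_65, isolate.
Round 2: (5) [isolate ∧ immunocompromised ∧ age_over_65 → notify_public_health]; (7) [age_over_65 → rapid_test_pos]. New: notify_public_health, rapid_test_pos.
Round 3: (3) [notify_public_health ∧ chest_pain → start_antiviral]. New: start_antiviral.
Closure: {age_over_65, chest_pain, discharge_ok, fever_present, followup_48h, high_risk, hydration_advised, immunocompromised, isolate, notify_public_health, o2_sat_low, order_pcr, rapid_test_pos, rash, sore_throat, start_antiviral} — 16 facts.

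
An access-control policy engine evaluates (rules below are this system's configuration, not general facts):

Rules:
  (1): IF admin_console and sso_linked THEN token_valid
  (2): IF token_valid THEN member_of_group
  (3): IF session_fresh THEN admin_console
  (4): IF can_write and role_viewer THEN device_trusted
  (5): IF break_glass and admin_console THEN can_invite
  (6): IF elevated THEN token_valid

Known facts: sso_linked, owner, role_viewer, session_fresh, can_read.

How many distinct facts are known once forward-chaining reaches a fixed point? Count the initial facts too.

Round 1: (3) [IF session_fresh THEN admin_console]. Adds admin_console.
Round 2: (1) [IF admin_console and sso_linked THEN token_valid]. Adds token_valid.
Round 3: (2) [IF token_valid THEN member_of_group]. Adds member_of_group.
Closure: {admin_console, can_read, member_of_group, owner, role_viewer, session_fresh, sso_linked, token_valid} — 8 facts.

8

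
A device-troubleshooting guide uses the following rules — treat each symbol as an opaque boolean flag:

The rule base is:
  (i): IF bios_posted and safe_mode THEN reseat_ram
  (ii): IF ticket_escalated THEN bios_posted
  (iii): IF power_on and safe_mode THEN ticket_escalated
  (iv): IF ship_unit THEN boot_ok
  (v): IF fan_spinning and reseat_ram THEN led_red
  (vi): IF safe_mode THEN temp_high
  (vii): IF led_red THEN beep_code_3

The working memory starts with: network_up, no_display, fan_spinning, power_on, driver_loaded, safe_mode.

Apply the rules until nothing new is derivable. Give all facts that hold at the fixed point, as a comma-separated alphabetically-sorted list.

beep_code_3, bios_posted, driver_loaded, fan_spinning, led_red, network_up, no_display, power_on, reseat_ram, safe_mode, temp_high, ticket_escalated

Round 1 — (iii), (vi), derive ticket_escalated, temp_high.
Round 2 — (ii), derive bios_posted.
Round 3 — (i), derive reseat_ram.
Round 4 — (v), derive led_red.
Round 5 — (vii), derive beep_code_3.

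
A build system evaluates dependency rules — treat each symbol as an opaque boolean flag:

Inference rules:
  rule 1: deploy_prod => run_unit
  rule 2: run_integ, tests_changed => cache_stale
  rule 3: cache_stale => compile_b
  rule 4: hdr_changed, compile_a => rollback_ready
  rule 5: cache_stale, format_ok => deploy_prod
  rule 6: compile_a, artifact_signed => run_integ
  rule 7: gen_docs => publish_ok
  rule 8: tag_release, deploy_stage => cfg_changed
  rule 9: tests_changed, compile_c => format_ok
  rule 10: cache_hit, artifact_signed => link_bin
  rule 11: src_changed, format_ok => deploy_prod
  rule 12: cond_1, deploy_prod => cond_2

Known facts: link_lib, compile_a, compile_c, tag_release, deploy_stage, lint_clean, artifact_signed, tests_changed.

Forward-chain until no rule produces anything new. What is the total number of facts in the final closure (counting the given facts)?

Round 1 fires rule 6, rule 8, rule 9, giving run_integ, cfg_changed, format_ok.
Round 2 fires rule 2, giving cache_stale.
Round 3 fires rule 3, rule 5, giving compile_b, deploy_prod.
Round 4 fires rule 1, giving run_unit.
Closure: {artifact_signed, cache_stale, cfg_changed, compile_a, compile_b, compile_c, deploy_prod, deploy_stage, format_ok, link_lib, lint_clean, run_integ, run_unit, tag_release, tests_changed} — 15 facts.

15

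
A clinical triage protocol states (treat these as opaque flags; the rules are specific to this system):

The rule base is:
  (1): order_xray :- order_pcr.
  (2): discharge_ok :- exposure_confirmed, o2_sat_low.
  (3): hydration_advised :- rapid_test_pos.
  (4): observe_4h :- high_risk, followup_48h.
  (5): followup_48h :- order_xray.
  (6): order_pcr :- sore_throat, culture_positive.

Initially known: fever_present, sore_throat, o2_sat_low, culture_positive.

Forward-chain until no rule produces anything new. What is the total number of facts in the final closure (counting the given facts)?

7

Round 1: (6) [order_pcr :- sore_throat, culture_positive.]. Adds order_pcr.
Round 2: (1) [order_xray :- order_pcr.]. Adds order_xray.
Round 3: (5) [followup_48h :- order_xray.]. Adds followup_48h.
Closure: {culture_positive, fever_present, followup_48h, o2_sat_low, order_pcr, order_xray, sore_throat} — 7 facts.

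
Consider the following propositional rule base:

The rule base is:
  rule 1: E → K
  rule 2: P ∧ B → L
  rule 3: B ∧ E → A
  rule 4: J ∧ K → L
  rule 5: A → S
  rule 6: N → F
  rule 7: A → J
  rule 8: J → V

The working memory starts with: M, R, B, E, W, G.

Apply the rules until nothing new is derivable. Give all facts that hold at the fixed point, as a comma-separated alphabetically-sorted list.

A, B, E, G, J, K, L, M, R, S, V, W

Round 1 — rule 1, rule 3, derive K, A.
Round 2 — rule 5, rule 7, derive S, J.
Round 3 — rule 4, rule 8, derive L, V.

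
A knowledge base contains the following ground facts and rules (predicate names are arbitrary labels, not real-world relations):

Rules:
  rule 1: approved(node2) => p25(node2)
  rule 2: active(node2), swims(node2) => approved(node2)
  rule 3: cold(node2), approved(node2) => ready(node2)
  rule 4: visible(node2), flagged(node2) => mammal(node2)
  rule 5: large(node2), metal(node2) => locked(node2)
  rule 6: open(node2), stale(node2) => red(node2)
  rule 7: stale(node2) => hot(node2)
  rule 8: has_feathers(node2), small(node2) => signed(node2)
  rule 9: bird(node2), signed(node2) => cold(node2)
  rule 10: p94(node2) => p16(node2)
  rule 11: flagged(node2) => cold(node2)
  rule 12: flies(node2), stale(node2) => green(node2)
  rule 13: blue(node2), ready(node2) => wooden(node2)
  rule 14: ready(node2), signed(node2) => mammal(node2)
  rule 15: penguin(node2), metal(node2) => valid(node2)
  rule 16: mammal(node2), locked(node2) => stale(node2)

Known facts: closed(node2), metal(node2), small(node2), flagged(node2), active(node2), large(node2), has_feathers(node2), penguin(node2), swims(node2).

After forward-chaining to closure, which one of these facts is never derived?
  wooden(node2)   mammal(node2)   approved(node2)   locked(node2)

Round 1 — rule 2, rule 5, rule 8, rule 11, rule 15, derive approved(node2), locked(node2), signed(node2), cold(node2), valid(node2).
Round 2 — rule 1, rule 3, derive p25(node2), ready(node2).
Round 3 — rule 14, derive mammal(node2).
Round 4 — rule 16, derive stale(node2).
Round 5 — rule 7, derive hot(node2).
Derived: locked(node2) (round 1), mammal(node2) (round 3), approved(node2) (round 1). wooden(node2) never appears in any round.

wooden(node2)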